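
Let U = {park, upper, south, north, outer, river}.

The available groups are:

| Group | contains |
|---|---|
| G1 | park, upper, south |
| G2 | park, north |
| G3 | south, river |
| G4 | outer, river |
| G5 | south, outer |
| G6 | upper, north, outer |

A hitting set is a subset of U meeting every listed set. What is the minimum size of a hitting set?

The 3 points {park, outer, river} hit every group.
No choice of 2 points meets every group, so 3 is the minimum.

3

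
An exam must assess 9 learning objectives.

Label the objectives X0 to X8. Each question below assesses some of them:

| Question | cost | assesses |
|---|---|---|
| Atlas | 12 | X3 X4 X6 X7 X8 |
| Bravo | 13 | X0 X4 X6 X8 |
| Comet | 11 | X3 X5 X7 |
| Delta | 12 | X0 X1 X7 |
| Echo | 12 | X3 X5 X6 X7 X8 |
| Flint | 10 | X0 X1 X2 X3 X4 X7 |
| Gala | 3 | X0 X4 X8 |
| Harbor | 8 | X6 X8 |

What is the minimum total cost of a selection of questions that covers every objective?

22

Echo, Flint together cover every objective (Echo ∪ Flint = {X0, X1, X2, X3, X4, X5, X6, X7, X8}); total cost 12 + 10 = 22.
The greedy pick Gala, Flint, Echo costs 25; no covering selection beats 22.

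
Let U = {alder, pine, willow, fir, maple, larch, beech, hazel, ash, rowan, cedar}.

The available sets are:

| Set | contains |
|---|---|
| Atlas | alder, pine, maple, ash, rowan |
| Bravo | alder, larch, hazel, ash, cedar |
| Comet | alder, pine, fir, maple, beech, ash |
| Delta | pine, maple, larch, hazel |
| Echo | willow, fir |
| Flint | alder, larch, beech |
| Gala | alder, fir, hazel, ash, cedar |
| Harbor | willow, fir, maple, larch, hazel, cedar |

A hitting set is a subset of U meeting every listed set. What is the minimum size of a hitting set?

Take H = {fir, maple, larch}. Each listed set contains at least one of these, so H is a hitting set of size 3.
No choice of 2 elements meets every set, so 3 is the minimum.

3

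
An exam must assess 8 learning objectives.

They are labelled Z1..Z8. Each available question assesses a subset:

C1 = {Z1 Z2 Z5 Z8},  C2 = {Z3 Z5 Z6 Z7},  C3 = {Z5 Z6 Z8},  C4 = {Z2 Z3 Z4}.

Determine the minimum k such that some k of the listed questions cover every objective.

3

Take {C1, C2, C4}. Their union is {Z1, Z2, Z3, Z4, Z5, Z6, Z7, Z8}, which is all 8 objectives.
Only C1 contains Z1, so C1 is forced; the remaining 4 objectives need at least 2 more questions (each remaining question adds at most 3) — so at least 3 questions are needed, and 3 is optimal.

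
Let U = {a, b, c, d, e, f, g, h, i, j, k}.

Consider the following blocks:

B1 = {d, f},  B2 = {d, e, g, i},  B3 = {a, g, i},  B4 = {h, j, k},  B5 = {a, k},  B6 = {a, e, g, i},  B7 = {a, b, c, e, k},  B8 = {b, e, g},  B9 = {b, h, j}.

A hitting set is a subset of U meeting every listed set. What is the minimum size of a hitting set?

4

Take T = {f, g, j, k}. Each listed block contains at least one of these, so T is a hitting set of size 4.
No choice of 3 points meets every block, so 4 is the minimum.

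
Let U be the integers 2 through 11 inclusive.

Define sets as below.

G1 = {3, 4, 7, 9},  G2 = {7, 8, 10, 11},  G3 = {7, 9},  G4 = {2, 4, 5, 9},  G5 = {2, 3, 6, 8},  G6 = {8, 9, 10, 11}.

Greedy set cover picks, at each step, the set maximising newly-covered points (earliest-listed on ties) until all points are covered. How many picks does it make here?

4

Greedy: pick G1 (covers 4 new) → pick G2 (covers 3 new) → pick G4 (covers 2 new) → pick G5 (covers 1 new). Total picks: 4.
(The true minimum cover uses only 3 sets, so greedy is not optimal here.)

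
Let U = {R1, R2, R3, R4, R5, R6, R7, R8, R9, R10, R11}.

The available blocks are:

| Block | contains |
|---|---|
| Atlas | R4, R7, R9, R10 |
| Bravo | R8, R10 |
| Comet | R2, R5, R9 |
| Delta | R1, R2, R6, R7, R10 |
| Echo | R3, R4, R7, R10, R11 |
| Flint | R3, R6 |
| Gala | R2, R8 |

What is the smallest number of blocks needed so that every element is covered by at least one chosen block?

Take {Bravo, Comet, Delta, Echo}. Their union is {R1, R2, R3, R4, R5, R6, R7, R8, R9, R10, R11}, which is all 11 elements.
No 3 of the 7 blocks cover everything (all 35 combinations miss at least one element), so 4 is optimal.

4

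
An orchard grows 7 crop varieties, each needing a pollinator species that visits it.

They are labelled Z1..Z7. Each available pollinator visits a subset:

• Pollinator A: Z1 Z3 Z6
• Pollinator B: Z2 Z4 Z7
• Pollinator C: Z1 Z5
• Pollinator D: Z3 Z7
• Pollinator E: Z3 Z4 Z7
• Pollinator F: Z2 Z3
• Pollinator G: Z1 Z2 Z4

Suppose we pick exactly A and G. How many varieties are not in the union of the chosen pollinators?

2

Union of A, G = {Z1, Z2, Z3, Z4, Z6}.
Not covered: Z5, Z7 — 2 varieties.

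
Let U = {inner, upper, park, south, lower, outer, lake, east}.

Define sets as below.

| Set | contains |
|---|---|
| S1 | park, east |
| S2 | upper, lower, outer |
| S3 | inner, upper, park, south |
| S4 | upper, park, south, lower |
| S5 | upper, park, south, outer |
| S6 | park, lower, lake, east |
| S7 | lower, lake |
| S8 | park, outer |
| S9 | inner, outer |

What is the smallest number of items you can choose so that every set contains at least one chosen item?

The 3 items {park, outer, lake} hit every set.
The sets S1, S7, S9 are pairwise disjoint, so any hitting set needs a separate item for each — at least 3. Hence 3 is optimal.

3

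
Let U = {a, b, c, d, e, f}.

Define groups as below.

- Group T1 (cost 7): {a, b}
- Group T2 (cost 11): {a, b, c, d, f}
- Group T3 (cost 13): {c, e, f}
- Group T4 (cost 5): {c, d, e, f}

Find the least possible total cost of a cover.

12

T1, T4 together cover every item (T1 ∪ T4 = {a, b, c, d, e, f}); total cost 7 + 5 = 12.
No covering selection has total cost below 12.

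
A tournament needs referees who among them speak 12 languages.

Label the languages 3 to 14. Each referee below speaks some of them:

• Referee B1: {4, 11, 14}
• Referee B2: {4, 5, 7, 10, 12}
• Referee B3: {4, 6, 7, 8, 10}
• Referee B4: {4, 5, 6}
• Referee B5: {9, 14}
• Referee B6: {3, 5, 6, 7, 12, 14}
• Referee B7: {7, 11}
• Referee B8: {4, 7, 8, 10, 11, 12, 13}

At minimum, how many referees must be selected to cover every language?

3

B5 and B6 and B8 together: B5 ∪ B6 ∪ B8 = {3, 4, 5, 6, 7, 8, 9, 10, 11, 12, 13, 14} — every language is covered.
Only B6 contains 3, so B6 is forced; the remaining 6 languages need at least 2 more referees (each remaining referee adds at most 5) — so at least 3 referees are needed, and 3 is optimal.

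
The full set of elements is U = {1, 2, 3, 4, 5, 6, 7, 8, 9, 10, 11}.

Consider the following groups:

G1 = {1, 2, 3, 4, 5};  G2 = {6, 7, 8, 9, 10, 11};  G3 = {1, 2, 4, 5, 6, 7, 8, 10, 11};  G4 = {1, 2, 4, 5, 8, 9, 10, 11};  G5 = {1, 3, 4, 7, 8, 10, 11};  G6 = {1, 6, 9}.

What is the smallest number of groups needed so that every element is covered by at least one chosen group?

G1 and G2 together: G1 ∪ G2 = {1, 2, 3, 4, 5, 6, 7, 8, 9, 10, 11} — every element is covered.
No single group has all 11 elements (the largest, G3, has 9), so 2 is optimal.

2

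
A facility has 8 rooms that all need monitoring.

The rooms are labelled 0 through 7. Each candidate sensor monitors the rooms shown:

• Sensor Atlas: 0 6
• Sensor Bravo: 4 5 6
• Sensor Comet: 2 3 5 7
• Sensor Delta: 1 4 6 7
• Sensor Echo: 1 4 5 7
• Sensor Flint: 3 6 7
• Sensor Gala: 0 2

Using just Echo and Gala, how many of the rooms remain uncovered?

Union of Echo, Gala = {0, 1, 2, 4, 5, 7}.
Not covered: 3, 6 — 2 rooms.

2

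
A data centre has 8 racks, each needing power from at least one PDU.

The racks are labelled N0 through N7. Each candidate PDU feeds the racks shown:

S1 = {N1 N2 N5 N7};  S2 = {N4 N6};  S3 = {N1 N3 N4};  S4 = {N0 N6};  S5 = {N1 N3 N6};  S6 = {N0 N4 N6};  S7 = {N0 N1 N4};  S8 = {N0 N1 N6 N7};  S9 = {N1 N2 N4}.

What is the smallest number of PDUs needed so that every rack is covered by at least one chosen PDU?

S1 and S5 and S7 together: S1 ∪ S5 ∪ S7 = {N0, N1, N2, N3, N4, N5, N6, N7} — every rack is covered.
Only S1 contains N5, so S1 is forced; the remaining 4 racks need at least 2 more PDUs (each remaining PDU adds at most 3) — so at least 3 PDUs are needed, and 3 is optimal.

3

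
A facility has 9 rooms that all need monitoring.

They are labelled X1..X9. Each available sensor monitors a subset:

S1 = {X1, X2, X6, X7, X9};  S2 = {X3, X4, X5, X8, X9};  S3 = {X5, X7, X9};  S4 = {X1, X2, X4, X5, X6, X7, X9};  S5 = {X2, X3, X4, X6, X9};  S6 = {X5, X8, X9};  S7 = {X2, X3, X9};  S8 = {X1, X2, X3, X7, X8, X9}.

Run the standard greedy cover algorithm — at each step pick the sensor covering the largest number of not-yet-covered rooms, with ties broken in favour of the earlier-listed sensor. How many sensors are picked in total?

Greedy: pick S4 (covers 7 new) → pick S2 (covers 2 new). Total picks: 2.

2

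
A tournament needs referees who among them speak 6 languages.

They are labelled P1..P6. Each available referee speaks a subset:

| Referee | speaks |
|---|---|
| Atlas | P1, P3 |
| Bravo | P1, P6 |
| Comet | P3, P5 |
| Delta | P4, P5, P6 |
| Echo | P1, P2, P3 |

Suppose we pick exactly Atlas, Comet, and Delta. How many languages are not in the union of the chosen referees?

Union of Atlas, Comet, Delta = {P1, P3, P4, P5, P6}.
Not covered: P2 — 1 language.

1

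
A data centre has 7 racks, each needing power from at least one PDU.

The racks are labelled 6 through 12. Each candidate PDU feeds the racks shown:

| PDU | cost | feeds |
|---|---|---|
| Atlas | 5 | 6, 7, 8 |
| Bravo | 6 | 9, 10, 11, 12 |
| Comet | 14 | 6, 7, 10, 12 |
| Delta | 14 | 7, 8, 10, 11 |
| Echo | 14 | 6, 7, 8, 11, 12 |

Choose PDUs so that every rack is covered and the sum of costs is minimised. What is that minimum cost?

Atlas, Bravo together cover every rack (Atlas ∪ Bravo = {6, 7, 8, 9, 10, 11, 12}); total cost 5 + 6 = 11.
No covering selection has total cost below 11.

11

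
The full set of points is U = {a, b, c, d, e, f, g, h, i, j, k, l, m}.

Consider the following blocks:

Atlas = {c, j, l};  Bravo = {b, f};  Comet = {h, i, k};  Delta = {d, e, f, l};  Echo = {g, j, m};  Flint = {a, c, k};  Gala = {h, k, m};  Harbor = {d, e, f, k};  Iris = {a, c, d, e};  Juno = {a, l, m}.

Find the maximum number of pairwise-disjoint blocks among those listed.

4

Bravo, Comet, Echo, Iris are pairwise disjoint (Bravo={b,f}; Comet={h,i,k}; Echo={g,j,m}; Iris={a,c,d,e}).
Every remaining block overlaps one of these, and no 5 of the listed blocks are pairwise disjoint, so 4 is the maximum.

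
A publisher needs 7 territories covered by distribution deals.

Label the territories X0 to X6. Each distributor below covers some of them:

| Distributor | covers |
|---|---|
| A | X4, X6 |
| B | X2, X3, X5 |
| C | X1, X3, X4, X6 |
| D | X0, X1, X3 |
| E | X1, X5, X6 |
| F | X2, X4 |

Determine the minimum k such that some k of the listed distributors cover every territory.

3

Take {A, B, D}. Their union is {X0, X1, X2, X3, X4, X5, X6}, which is all 7 territories.
Only D contains X0, so D is forced; the remaining 4 territories need at least 2 more distributors (each remaining distributor adds at most 2) — so at least 3 distributors are needed, and 3 is optimal.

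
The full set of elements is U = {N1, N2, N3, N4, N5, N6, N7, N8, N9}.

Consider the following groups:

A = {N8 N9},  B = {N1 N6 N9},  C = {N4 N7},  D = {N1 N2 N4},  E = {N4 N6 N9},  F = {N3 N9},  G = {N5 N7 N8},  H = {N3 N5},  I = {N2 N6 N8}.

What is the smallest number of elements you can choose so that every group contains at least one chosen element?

The 4 elements {N3, N4, N8, N9} hit every group.
No choice of 3 elements meets every group, so 4 is the minimum.

4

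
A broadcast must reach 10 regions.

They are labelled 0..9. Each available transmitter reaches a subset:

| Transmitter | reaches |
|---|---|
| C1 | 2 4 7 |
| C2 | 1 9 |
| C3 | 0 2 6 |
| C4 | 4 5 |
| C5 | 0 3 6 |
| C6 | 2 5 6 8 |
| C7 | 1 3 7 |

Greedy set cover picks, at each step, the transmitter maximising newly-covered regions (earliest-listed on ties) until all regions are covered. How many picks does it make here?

5

Greedy: pick C6 (covers 4 new) → pick C7 (covers 3 new) → pick C1 (covers 1 new) → pick C2 (covers 1 new) → pick C3 (covers 1 new). Total picks: 5.
(The true minimum cover uses only 4 transmitters, so greedy is not optimal here.)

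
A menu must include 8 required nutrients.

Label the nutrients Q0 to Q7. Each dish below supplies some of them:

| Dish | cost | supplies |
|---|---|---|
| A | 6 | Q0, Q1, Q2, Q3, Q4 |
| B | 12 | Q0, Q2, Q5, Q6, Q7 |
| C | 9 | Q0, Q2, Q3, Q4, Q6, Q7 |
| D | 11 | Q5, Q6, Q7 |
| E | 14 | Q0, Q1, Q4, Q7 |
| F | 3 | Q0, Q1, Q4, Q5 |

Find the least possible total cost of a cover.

12

C, F together cover every nutrient (C ∪ F = {Q0, Q1, Q2, Q3, Q4, Q5, Q6, Q7}); total cost 9 + 3 = 12.
No covering selection has total cost below 12.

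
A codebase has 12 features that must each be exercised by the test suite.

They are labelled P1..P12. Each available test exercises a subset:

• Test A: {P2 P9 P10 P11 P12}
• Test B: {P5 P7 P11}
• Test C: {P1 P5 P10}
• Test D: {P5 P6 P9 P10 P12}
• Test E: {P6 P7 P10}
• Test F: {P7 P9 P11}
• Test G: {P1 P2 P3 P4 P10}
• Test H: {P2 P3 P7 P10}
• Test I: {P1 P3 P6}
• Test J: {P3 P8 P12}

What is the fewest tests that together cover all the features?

D and F and G and J together: D ∪ F ∪ G ∪ J = {P1, P2, P3, P4, P5, P6, P7, P8, P9, P10, P11, P12} — every feature is covered.
Only J contains P8, so J is forced; the remaining 9 features need at least 3 more tests (each remaining test adds at most 4) — so at least 4 tests are needed, and 4 is optimal.

4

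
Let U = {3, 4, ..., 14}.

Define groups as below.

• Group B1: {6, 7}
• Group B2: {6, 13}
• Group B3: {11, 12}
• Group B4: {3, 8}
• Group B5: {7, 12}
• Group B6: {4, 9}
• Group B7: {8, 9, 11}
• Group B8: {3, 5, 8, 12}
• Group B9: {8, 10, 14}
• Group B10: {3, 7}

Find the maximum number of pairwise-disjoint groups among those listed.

B2, B3, B6, B9, B10 are pairwise disjoint (B2={6,13}; B3={11,12}; B6={4,9}; B9={8,10,14}; B10={3,7}).
Every remaining group overlaps one of these, and no 6 of the listed groups are pairwise disjoint, so 5 is the maximum.

5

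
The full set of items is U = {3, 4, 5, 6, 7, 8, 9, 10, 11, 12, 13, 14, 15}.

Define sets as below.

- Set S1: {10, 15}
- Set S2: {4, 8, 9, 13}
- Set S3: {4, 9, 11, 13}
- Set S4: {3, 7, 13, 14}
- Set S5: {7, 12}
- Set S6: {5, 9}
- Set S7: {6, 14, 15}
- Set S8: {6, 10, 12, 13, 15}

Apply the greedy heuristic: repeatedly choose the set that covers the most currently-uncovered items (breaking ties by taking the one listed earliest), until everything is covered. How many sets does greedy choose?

5

Greedy: pick S8 (covers 5 new) → pick S2 (covers 3 new) → pick S4 (covers 3 new) → pick S3 (covers 1 new) → pick S6 (covers 1 new). Total picks: 5.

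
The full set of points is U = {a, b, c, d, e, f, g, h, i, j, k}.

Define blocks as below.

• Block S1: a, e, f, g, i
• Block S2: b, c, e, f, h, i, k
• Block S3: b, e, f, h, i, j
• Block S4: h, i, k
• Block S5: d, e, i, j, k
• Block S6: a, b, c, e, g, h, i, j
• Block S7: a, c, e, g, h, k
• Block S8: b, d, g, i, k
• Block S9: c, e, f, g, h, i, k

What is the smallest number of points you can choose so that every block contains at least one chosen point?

The 2 points {c, i} hit every block.
No single point lies in every block, so at least 2 are needed and 2 is optimal.

2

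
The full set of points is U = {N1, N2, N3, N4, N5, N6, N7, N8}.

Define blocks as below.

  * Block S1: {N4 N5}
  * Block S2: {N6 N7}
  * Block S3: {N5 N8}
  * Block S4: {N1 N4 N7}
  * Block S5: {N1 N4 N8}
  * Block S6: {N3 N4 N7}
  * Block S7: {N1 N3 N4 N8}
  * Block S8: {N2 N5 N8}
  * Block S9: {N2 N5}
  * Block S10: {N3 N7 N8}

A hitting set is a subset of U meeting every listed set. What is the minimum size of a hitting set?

3

Take H = {N4, N5, N7}. Each listed block contains at least one of these, so H is a hitting set of size 3.
The blocks S2, S7, S9 are pairwise disjoint, so any hitting set needs a separate point for each — at least 3. Hence 3 is optimal.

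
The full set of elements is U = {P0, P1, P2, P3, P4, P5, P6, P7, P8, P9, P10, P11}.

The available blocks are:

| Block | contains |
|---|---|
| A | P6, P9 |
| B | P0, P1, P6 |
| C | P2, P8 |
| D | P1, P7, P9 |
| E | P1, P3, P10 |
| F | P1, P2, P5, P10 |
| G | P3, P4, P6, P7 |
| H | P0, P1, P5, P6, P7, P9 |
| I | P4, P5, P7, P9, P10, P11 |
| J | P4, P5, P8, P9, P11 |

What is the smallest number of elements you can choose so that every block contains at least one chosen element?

T = {P1, P2, P6, P9} meets every block (each contains at least one member of T), and |T| = 4.
No choice of 3 elements meets every block, so 4 is the minimum.

4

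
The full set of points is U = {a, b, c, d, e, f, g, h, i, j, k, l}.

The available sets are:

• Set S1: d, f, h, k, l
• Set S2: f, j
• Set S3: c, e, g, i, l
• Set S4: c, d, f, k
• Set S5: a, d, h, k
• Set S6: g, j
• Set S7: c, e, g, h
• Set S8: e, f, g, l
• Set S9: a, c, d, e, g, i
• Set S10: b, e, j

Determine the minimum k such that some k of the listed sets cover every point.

3

Take {S1, S9, S10}. Their union is {a, b, c, d, e, f, g, h, i, j, k, l}, which is all 12 points.
Only S10 contains b, so S10 is forced; the remaining 9 points need at least 2 more sets (each remaining set adds at most 5) — so at least 3 sets are needed, and 3 is optimal.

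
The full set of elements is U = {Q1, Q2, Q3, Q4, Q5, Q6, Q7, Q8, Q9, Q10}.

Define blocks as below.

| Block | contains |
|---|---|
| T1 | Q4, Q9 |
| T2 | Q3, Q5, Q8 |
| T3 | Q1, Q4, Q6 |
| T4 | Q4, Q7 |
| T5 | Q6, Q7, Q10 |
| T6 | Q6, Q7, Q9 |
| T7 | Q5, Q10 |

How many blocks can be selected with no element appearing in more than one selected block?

T1, T2, T5 are pairwise disjoint (T1={Q4,Q9}; T2={Q3,Q5,Q8}; T5={Q6,Q7,Q10}).
Every remaining block overlaps one of these, and no 4 of the listed blocks are pairwise disjoint, so 3 is the maximum.

3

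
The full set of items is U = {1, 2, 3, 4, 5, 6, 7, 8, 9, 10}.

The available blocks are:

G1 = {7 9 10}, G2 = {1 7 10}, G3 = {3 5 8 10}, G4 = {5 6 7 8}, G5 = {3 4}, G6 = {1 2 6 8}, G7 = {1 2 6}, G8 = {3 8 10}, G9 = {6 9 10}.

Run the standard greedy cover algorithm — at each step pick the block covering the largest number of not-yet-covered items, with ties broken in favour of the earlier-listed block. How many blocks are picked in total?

4

Greedy: pick G3 (covers 4 new) → pick G6 (covers 3 new) → pick G1 (covers 2 new) → pick G5 (covers 1 new). Total picks: 4.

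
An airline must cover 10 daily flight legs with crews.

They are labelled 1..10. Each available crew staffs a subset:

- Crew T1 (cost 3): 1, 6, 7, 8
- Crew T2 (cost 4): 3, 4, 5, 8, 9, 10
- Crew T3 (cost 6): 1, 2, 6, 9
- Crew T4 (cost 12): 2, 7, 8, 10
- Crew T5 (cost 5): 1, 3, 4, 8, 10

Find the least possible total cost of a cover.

T1, T2, T3 together cover every leg (T1 ∪ T2 ∪ T3 = {1, 2, 3, 4, 5, 6, 7, 8, 9, 10}); total cost 3 + 4 + 6 = 13.
No covering selection has total cost below 13.

13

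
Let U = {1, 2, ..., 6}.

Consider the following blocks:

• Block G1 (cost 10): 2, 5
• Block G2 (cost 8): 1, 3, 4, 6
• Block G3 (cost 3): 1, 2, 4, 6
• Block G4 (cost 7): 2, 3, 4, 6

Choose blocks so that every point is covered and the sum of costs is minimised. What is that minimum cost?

G1, G2 together cover every point (G1 ∪ G2 = {1, 2, 3, 4, 5, 6}); total cost 10 + 8 = 18.
The greedy pick G3, G4, G1 costs 20; no covering selection beats 18.

18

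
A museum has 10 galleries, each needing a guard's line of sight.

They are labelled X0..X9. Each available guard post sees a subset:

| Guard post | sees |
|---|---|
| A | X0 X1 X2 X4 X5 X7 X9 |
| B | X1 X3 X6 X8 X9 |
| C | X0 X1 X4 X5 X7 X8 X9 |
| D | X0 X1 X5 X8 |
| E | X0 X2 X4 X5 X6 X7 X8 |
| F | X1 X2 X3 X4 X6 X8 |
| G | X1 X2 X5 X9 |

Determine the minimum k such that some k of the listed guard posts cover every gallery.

B and E together: B ∪ E = {X0, X1, X2, X3, X4, X5, X6, X7, X8, X9} — every gallery is covered.
No single guard post has all 10 galleries (the largest, A, has 7), so 2 is optimal.

2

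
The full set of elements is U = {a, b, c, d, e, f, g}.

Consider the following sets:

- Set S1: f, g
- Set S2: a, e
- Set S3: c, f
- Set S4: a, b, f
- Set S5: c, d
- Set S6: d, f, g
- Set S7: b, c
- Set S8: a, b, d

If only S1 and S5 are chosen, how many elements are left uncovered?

Union of S1, S5 = {c, d, f, g}.
Not covered: a, b, e — 3 elements.

3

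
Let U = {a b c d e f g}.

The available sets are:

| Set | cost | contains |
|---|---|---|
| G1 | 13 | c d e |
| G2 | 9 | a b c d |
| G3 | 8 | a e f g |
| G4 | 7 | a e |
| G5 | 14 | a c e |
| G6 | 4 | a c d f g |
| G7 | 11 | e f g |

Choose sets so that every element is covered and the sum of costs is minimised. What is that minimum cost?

G2, G3 together cover every element (G2 ∪ G3 = {a, b, c, d, e, f, g}); total cost 9 + 8 = 17.
The greedy pick G6, G4, G2 costs 20; no covering selection beats 17.

17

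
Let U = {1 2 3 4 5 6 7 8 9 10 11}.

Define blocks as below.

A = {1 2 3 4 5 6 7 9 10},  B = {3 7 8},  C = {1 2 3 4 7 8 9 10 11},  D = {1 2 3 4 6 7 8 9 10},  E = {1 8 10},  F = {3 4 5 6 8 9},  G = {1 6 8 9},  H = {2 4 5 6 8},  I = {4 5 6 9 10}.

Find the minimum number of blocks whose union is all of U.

Take {C, I}. Their union is {1, 2, 3, 4, 5, 6, 7, 8, 9, 10, 11}, which is all 11 items.
No single block has all 11 items (the largest, A, has 9), so 2 is optimal.

2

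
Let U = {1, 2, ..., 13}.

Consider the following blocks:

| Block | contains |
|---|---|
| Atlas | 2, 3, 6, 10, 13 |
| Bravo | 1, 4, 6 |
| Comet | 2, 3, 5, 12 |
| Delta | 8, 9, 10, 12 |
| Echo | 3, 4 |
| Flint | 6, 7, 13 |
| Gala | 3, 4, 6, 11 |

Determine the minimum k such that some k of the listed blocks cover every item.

Take {Bravo, Comet, Delta, Flint, Gala}. Their union is {1, 2, 3, 4, 5, 6, 7, 8, 9, 10, 11, 12, 13}, which is all 13 items.
No 4 of the 7 blocks cover everything (all 35 combinations miss at least one item), so 5 is optimal.

5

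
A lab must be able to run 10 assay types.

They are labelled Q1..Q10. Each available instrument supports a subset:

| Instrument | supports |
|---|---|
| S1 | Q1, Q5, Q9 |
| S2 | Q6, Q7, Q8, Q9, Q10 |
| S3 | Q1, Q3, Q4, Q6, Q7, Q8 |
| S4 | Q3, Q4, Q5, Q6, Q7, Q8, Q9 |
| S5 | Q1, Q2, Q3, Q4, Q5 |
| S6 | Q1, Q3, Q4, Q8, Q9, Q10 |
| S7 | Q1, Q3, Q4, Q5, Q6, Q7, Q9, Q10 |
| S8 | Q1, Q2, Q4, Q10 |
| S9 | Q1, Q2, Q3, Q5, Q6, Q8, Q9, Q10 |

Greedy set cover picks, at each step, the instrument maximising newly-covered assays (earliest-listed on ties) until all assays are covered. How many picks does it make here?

Greedy: pick S7 (covers 8 new) → pick S9 (covers 2 new). Total picks: 2.

2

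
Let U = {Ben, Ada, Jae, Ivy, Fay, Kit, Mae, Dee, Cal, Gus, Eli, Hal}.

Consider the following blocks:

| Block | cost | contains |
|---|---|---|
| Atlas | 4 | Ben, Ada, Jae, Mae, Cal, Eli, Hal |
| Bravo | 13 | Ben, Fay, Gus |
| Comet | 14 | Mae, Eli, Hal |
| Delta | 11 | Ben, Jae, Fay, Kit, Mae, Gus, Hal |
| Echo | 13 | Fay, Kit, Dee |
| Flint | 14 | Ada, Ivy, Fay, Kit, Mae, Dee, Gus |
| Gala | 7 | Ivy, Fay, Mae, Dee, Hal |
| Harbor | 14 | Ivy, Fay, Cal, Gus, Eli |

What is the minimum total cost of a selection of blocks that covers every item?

Atlas, Flint together cover every item (Atlas ∪ Flint = {Ben, Ada, Jae, Ivy, Fay, Kit, Mae, Dee, Cal, Gus, Eli, Hal}); total cost 4 + 14 = 18.
The greedy pick Atlas, Gala, Delta costs 22; no covering selection beats 18.

18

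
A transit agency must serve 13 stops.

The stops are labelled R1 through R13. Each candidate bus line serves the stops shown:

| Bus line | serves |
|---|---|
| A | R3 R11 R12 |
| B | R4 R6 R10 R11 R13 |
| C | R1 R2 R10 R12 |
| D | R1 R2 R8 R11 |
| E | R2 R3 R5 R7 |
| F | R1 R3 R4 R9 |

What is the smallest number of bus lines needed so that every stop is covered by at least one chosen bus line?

5

Take {A, B, D, E, F}. Their union is {R1, R2, R3, R4, R5, R6, R7, R8, R9, R10, R11, R12, R13}, which is all 13 stops.
No 4 of the 6 bus lines cover everything (all 15 combinations miss at least one stop), so 5 is optimal.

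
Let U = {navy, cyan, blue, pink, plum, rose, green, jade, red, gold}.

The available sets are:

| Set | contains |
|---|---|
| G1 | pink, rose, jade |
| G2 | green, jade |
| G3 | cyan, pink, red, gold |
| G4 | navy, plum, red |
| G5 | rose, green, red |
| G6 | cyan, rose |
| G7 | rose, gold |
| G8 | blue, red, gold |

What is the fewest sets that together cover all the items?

5

G2 and G3 and G4 and G7 and G8 together: G2 ∪ G3 ∪ G4 ∪ G7 ∪ G8 = {navy, cyan, blue, pink, plum, rose, green, jade, red, gold} — every item is covered.
No 4 of the 8 sets cover everything (all 70 combinations miss at least one item), so 5 is optimal.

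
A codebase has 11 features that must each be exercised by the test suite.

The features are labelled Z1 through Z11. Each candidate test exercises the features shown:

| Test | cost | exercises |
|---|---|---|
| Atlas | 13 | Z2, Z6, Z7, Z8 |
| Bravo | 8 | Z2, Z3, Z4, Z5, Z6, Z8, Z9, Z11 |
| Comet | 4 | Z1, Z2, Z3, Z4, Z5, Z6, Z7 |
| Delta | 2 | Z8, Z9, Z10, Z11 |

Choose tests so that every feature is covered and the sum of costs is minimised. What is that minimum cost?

Comet, Delta together cover every feature (Comet ∪ Delta = {Z1, Z2, Z3, Z4, Z5, Z6, Z7, Z8, Z9, Z10, Z11}); total cost 4 + 2 = 6.
No covering selection has total cost below 6.

6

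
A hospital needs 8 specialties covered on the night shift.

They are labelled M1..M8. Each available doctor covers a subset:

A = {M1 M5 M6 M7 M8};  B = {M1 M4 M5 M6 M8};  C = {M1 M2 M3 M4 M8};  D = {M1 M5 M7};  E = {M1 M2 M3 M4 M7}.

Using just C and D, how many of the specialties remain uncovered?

Union of C, D = {M1, M2, M3, M4, M5, M7, M8}.
Not covered: M6 — 1 specialty.

1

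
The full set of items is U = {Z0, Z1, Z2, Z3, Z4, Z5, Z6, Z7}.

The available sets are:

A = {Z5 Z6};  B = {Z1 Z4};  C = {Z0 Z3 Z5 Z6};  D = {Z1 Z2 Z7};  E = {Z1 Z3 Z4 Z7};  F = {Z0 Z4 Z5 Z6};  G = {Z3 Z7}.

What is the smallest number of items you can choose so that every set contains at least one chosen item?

3

Take H = {Z1, Z3, Z5}. Each listed set contains at least one of these, so H is a hitting set of size 3.
The sets A, B, G are pairwise disjoint, so any hitting set needs a separate item for each — at least 3. Hence 3 is optimal.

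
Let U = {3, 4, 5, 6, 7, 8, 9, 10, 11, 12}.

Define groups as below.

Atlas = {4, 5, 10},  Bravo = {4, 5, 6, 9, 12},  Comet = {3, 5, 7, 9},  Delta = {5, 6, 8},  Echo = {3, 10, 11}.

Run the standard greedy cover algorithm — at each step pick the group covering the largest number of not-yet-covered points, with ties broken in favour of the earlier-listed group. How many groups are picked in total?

4

Greedy: pick Bravo (covers 5 new) → pick Echo (covers 3 new) → pick Comet (covers 1 new) → pick Delta (covers 1 new). Total picks: 4.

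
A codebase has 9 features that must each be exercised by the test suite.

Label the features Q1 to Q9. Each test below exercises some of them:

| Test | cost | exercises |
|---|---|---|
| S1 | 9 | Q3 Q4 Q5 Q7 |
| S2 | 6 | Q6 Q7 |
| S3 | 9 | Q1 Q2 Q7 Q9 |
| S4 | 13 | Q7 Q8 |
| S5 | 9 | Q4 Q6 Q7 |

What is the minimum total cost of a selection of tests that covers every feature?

37

S1, S2, S3, S4 together cover every feature (S1 ∪ S2 ∪ S3 ∪ S4 = {Q1, Q2, Q3, Q4, Q5, Q6, Q7, Q8, Q9}); total cost 9 + 6 + 9 + 13 = 37.
No covering selection has total cost below 37.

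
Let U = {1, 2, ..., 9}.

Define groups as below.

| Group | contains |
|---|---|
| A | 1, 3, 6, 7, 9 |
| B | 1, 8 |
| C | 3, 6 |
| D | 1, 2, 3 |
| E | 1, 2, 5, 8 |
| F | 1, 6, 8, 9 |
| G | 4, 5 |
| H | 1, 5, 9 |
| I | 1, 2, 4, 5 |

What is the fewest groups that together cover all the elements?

A and B and I together: A ∪ B ∪ I = {1, 2, 3, 4, 5, 6, 7, 8, 9} — every element is covered.
Only A contains 7, so A is forced; the remaining 4 elements need at least 2 more groups (each remaining group adds at most 3) — so at least 3 groups are needed, and 3 is optimal.

3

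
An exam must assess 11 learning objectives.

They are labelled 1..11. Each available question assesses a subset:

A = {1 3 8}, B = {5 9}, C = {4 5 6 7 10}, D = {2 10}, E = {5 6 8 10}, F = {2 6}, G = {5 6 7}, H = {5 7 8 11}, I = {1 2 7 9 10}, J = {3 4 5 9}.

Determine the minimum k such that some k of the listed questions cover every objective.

Take {F, H, I, J}. Their union is {1, 2, 3, 4, 5, 6, 7, 8, 9, 10, 11}, which is all 11 objectives.
No 3 of the 10 questions cover everything (all 120 combinations miss at least one objective), so 4 is optimal.

4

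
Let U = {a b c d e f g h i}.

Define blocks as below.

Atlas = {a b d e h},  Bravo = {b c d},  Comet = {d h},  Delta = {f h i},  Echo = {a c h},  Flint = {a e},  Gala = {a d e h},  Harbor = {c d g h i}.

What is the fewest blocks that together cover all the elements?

Atlas and Delta and Harbor together: Atlas ∪ Delta ∪ Harbor = {a, b, c, d, e, f, g, h, i} — every element is covered.
Only Delta contains f, so Delta is forced; the remaining 6 elements need at least 2 more blocks (each remaining block adds at most 4) — so at least 3 blocks are needed, and 3 is optimal.

3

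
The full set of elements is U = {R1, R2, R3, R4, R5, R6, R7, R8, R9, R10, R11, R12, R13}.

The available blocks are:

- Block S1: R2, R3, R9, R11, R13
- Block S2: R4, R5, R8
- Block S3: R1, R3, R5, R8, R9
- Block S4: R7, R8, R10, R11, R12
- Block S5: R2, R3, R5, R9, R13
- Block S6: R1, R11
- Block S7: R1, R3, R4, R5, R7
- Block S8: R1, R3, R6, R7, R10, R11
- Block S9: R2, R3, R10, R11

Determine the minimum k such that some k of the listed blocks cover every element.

4

S2, S4, S5, and S8 cover everything between them: the union {R1, R2, R3, R4, R5, R6, R7, R8, R9, R10, R11, R12, R13} is all of U.
No 3 of the 9 blocks cover everything (all 84 combinations miss at least one element), so 4 is optimal.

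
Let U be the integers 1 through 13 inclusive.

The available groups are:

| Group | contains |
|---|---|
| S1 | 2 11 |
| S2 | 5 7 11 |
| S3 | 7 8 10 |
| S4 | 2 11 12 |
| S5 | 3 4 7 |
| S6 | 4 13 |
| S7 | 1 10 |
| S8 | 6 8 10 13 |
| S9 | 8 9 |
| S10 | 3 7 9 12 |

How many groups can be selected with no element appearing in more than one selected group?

S4, S5, S7, S9 are pairwise disjoint (S4={2,11,12}; S5={3,4,7}; S7={1,10}; S9={8,9}).
Every remaining group overlaps one of these, and no 5 of the listed groups are pairwise disjoint, so 4 is the maximum.

4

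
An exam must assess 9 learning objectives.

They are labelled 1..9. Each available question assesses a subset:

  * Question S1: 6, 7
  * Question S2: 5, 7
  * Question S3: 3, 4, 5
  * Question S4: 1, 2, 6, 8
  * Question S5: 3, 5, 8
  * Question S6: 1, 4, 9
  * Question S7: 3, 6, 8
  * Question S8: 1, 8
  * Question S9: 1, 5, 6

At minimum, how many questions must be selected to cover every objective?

S2 and S4 and S5 and S6 together: S2 ∪ S4 ∪ S5 ∪ S6 = {1, 2, 3, 4, 5, 6, 7, 8, 9} — every objective is covered.
No 3 of the 9 questions cover everything (all 84 combinations miss at least one objective), so 4 is optimal.

4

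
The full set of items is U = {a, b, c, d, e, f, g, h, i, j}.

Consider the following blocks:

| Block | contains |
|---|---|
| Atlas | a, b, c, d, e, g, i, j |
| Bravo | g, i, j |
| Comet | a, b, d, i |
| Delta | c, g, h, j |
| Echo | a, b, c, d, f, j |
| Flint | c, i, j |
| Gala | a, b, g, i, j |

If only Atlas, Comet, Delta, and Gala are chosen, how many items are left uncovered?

1

Union of Atlas, Comet, Delta, Gala = {a, b, c, d, e, g, h, i, j}.
Not covered: f — 1 item.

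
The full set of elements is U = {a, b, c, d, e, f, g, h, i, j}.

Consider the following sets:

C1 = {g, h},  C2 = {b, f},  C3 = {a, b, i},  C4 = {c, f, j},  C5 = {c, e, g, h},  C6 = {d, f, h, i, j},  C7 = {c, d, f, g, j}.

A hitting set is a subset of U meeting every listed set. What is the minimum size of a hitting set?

The 3 elements {f, g, i} hit every set.
The sets C1, C3, C4 are pairwise disjoint, so any hitting set needs a separate element for each — at least 3. Hence 3 is optimal.

3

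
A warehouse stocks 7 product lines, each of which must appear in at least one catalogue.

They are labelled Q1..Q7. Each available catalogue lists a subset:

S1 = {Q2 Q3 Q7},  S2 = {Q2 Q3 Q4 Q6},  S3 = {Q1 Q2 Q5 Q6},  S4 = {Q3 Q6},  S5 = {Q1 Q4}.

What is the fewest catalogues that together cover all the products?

3

S1 and S3 and S5 together: S1 ∪ S3 ∪ S5 = {Q1, Q2, Q3, Q4, Q5, Q6, Q7} — every product is covered.
Only S3 contains Q5, so S3 is forced; the remaining 3 products need at least 2 more catalogues (each remaining catalogue adds at most 2) — so at least 3 catalogues are needed, and 3 is optimal.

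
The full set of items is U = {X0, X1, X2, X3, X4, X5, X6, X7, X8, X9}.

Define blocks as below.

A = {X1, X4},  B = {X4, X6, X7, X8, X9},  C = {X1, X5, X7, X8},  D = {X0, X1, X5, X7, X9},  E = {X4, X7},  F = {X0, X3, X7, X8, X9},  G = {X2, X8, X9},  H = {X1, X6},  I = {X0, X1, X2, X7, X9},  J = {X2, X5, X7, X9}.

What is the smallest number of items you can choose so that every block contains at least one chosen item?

3

Take T = {X1, X7, X8}. Each listed block contains at least one of these, so T is a hitting set of size 3.
The blocks E, G, H are pairwise disjoint, so any hitting set needs a separate item for each — at least 3. Hence 3 is optimal.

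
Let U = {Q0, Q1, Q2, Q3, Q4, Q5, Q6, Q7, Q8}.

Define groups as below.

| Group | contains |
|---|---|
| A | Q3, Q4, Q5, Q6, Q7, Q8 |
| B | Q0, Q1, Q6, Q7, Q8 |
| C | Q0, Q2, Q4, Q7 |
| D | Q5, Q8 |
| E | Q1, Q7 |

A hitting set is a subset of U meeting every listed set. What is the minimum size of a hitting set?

The 2 elements {Q5, Q7} hit every group.
The groups D, E are pairwise disjoint, so any hitting set needs a separate element for each — at least 2. Hence 2 is optimal.

2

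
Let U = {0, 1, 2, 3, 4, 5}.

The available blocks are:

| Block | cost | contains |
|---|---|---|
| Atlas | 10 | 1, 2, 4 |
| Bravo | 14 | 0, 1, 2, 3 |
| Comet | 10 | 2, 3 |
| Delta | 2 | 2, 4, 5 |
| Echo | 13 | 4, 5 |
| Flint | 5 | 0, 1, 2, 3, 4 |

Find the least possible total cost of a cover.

Delta, Flint together cover every point (Delta ∪ Flint = {0, 1, 2, 3, 4, 5}); total cost 2 + 5 = 7.
No covering selection has total cost below 7.

7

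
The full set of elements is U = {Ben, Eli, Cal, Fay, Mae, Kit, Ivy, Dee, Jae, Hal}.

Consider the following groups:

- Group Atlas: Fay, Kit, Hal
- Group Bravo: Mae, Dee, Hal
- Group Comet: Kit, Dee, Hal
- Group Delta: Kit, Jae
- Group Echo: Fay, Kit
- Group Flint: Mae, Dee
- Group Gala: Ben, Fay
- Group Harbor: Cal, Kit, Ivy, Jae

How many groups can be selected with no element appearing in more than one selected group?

Bravo, Delta, Gala are pairwise disjoint (Bravo={Mae,Dee,Hal}; Delta={Kit,Jae}; Gala={Ben,Fay}).
Every remaining group overlaps one of these, and no 4 of the listed groups are pairwise disjoint, so 3 is the maximum.

3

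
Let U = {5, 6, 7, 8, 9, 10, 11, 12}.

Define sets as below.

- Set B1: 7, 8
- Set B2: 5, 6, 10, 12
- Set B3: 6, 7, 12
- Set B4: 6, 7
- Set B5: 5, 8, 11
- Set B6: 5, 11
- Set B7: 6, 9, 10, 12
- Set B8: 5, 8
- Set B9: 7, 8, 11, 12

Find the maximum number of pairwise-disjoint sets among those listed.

3

B1, B6, B7 are pairwise disjoint (B1={7,8}; B6={5,11}; B7={6,9,10,12}).
Every remaining set overlaps one of these, and no 4 of the listed sets are pairwise disjoint, so 3 is the maximum.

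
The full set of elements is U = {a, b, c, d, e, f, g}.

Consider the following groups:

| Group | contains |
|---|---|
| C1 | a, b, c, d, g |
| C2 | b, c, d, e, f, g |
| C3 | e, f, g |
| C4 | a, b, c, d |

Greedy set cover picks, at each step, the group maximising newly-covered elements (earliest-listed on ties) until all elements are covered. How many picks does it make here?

Greedy: pick C2 (covers 6 new) → pick C1 (covers 1 new). Total picks: 2.

2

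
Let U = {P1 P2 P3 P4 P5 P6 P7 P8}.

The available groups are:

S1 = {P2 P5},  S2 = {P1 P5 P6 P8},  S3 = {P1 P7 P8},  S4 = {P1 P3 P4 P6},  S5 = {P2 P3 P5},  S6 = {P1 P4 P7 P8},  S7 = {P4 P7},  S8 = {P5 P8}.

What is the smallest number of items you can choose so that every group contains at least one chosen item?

3

Take H = {P4, P5, P7}. Each listed group contains at least one of these, so H is a hitting set of size 3.
No choice of 2 items meets every group, so 3 is the minimum.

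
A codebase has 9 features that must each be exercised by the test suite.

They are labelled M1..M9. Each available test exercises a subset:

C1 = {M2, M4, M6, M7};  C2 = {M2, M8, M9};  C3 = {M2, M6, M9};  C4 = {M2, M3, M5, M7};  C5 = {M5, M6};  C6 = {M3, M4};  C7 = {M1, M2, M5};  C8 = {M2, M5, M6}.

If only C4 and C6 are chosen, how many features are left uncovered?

4

Union of C4, C6 = {M2, M3, M4, M5, M7}.
Not covered: M1, M6, M8, M9 — 4 features.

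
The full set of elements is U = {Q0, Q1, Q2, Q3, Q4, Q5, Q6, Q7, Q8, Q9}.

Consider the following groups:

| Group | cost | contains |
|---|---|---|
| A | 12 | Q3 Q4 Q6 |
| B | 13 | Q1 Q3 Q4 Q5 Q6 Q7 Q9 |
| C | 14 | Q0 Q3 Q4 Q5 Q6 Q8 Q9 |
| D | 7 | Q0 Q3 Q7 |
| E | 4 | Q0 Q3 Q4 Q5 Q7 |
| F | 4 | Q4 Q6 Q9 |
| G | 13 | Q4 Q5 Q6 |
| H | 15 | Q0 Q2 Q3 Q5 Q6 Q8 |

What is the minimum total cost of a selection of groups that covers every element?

B, H together cover every element (B ∪ H = {Q0, Q1, Q2, Q3, Q4, Q5, Q6, Q7, Q8, Q9}); total cost 13 + 15 = 28.
The greedy pick E, F, H, B costs 36; no covering selection beats 28.

28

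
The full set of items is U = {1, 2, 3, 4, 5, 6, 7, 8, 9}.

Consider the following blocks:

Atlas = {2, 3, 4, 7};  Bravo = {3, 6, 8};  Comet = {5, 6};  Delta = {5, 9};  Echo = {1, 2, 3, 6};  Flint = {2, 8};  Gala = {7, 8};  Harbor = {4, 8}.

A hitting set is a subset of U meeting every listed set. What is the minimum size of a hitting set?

The 3 items {2, 5, 8} hit every block.
The blocks Delta, Echo, Harbor are pairwise disjoint, so any hitting set needs a separate item for each — at least 3. Hence 3 is optimal.

3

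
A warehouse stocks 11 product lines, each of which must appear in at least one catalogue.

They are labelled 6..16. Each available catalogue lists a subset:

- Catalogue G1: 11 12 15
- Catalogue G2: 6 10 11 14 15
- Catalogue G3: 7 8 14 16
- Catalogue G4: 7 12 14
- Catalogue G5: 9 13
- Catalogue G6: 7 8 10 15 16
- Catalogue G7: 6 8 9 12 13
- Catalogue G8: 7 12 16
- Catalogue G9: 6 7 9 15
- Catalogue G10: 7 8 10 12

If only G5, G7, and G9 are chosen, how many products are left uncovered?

4

Union of G5, G7, G9 = {6, 7, 8, 9, 12, 13, 15}.
Not covered: 10, 11, 14, 16 — 4 products.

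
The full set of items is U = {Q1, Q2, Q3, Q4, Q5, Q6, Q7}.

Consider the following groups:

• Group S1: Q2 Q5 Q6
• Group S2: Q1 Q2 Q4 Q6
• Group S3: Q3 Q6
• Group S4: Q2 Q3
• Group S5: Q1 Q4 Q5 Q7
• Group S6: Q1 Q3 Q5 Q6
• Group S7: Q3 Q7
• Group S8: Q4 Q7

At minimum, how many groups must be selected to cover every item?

S1, S5, and S6 cover everything between them: the union {Q1, Q2, Q3, Q4, Q5, Q6, Q7} is all of U.
No 2 of the 8 groups cover everything (all 28 combinations miss at least one item), so 3 is optimal.

3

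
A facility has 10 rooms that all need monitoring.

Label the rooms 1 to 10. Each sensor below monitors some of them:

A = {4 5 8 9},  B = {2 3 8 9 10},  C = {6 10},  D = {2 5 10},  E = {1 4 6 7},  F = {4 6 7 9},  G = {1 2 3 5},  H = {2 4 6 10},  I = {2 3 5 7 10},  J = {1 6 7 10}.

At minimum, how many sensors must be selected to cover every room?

3

A and G and J together: A ∪ G ∪ J = {1, 2, 3, 4, 5, 6, 7, 8, 9, 10} — every room is covered.
No 2 of the 10 sensors cover everything (all 45 combinations miss at least one room), so 3 is optimal.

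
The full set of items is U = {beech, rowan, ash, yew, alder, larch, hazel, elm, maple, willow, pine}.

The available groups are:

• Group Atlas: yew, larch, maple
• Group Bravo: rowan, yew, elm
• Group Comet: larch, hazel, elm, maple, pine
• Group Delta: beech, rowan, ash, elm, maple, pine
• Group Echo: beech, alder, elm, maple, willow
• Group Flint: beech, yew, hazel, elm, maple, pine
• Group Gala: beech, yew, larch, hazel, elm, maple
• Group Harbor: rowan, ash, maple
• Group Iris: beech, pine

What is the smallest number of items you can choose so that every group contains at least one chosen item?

Take H = {beech, rowan, maple}. Each listed group contains at least one of these, so H is a hitting set of size 3.
No choice of 2 items meets every group, so 3 is the minimum.

3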